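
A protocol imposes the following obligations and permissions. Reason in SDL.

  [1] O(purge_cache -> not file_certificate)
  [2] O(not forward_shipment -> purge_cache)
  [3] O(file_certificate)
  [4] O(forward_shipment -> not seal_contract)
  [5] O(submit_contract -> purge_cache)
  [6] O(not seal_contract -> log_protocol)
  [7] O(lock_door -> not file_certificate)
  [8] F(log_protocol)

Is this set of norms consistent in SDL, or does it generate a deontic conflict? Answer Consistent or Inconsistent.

Inconsistent

Premise 8, F(log_protocol), is equivalent to O(not log_protocol).
Premise 6, O(not seal_contract -> log_protocol), contraposes to O(not log_protocol -> seal_contract); with O(not log_protocol) we get O(seal_contract).
Premise 4, O(forward_shipment -> not seal_contract), contraposes to O(seal_contract -> not forward_shipment); with O(seal_contract) we get O(not forward_shipment).
Premise 2 is O(not forward_shipment -> purge_cache); since O(not forward_shipment), deontic closure gives O(purge_cache).
Premise 1 is O(purge_cache -> not file_certificate); since O(purge_cache), deontic closure gives O(not file_certificate).
But premise 3 directly asserts O(file_certificate).
We now have both O(not file_certificate) and O(file_certificate) — file_certificate is simultaneously obligatory and forbidden, violating the D-axiom.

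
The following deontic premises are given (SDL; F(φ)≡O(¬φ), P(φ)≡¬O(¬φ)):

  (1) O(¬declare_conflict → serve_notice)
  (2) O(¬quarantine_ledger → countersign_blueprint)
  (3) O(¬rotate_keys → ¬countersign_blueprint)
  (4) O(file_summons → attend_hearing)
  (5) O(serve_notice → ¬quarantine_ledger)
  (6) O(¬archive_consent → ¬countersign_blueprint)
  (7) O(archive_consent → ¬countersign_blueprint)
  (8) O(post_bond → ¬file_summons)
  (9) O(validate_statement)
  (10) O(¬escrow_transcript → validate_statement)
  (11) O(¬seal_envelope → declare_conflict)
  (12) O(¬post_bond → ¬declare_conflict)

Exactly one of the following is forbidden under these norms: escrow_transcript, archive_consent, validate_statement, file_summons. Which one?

By case analysis on ¬archive_consent: premise 6 gives O(¬archive_consent → ¬countersign_blueprint) and premise 7 gives O(archive_consent → ¬countersign_blueprint), so O(¬countersign_blueprint) either way.
Premise 2, O(¬quarantine_ledger → countersign_blueprint), contraposes to O(¬countersign_blueprint → quarantine_ledger); with O(¬countersign_blueprint) we get O(quarantine_ledger).
Premise 5, O(serve_notice → ¬quarantine_ledger), contraposes to O(quarantine_ledger → ¬serve_notice); with O(quarantine_ledger) we get O(¬serve_notice).
The contrapositive of premise 1 (O(¬declare_conflict → serve_notice)) is O(¬serve_notice → declare_conflict), and O(¬serve_notice) is already established, so O(declare_conflict).
The contrapositive of premise 12 (O(¬post_bond → ¬declare_conflict)) is O(declare_conflict → post_bond), and O(declare_conflict) is already established, so O(post_bond).
Premise 8 is O(post_bond → ¬file_summons); since O(post_bond), deontic closure gives O(¬file_summons).
So O(¬file_summons) holds, i.e. file_summons is forbidden. None of the other listed options is forbidden under the premises.

file_summons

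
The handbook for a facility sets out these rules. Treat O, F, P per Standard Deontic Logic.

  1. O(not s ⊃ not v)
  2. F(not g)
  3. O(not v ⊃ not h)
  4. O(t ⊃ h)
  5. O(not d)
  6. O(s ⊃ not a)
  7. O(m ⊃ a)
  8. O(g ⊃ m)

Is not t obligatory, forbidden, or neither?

F(not g) at premise 2 means O(g).
With premise 8, O(g ⊃ m), the K-axiom yields O(m).
With premise 7, O(m ⊃ a), the K-axiom yields O(a).
The contrapositive of premise 6 (O(s ⊃ not a)) is O(a ⊃ not s), and O(a) is already established, so O(not s).
With premise 1, O(not s ⊃ not v), the K-axiom yields O(not v).
Premise 3 is O(not v ⊃ not h); since O(not v), deontic closure gives O(not h).
Premise 4 is O(t ⊃ h); contrapositively O(not h ⊃ not t). Since O(not h) holds, K gives O(not t).
Premise 5 does not contribute to this derivation.
Hence not t is obligatory.

Obligatory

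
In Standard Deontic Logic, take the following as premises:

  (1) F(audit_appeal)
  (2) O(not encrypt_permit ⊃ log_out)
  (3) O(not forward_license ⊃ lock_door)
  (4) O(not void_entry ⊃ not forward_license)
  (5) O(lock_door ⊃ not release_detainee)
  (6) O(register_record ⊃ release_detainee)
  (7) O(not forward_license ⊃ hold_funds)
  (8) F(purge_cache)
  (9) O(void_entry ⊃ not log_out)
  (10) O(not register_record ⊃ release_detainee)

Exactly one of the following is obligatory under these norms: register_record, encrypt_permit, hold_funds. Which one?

Premises 10 and 6 cover both cases: O(not register_record ⊃ release_detainee) and O(register_record ⊃ release_detainee). Since not register_record ∨ register_record is a tautology, O(release_detainee) follows.
The contrapositive of premise 5 (O(lock_door ⊃ not release_detainee)) is O(release_detainee ⊃ not lock_door), and O(release_detainee) is already established, so O(not lock_door).
The contrapositive of premise 3 (O(not forward_license ⊃ lock_door)) is O(not lock_door ⊃ forward_license), and O(not lock_door) is already established, so O(forward_license).
Premise 4 is O(not void_entry ⊃ not forward_license); contrapositively O(forward_license ⊃ void_entry). Since O(forward_license) holds, K gives O(void_entry).
Premise 9 is O(void_entry ⊃ not log_out); since O(void_entry), deontic closure gives O(not log_out).
Premise 2 is O(not encrypt_permit ⊃ log_out); contrapositively O(not log_out ⊃ encrypt_permit). Since O(not log_out) holds, K gives O(encrypt_permit).
So O(encrypt_permit) holds — encrypt_permit is obligatory. None of the other listed options is made obligatory by any chain of premises.

encrypt_permit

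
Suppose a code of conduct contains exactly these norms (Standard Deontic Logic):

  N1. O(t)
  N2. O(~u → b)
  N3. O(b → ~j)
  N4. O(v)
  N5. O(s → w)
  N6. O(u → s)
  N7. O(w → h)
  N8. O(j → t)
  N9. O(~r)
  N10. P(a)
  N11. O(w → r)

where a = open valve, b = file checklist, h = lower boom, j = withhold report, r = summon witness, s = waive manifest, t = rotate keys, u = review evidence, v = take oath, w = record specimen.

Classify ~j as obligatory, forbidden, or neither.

Premise 9 gives O(~r).
Premise 11, O(w → r), contraposes to O(~r → ~w); with O(~r) we get O(~w).
The contrapositive of premise 5 (O(s → w)) is O(~w → ~s), and O(~w) is already established, so O(~s).
Premise 6, O(u → s), contraposes to O(~s → ~u); with O(~s) we get O(~u).
From O(~u) and premise 2, O(~u → b), we obtain O(b).
From O(b) and premise 3, O(b → ~j), we obtain O(~j).
Premises 1, 4, 7, 8, 10 do not contribute to this derivation.
Hence ~j is obligatory.

Obligatory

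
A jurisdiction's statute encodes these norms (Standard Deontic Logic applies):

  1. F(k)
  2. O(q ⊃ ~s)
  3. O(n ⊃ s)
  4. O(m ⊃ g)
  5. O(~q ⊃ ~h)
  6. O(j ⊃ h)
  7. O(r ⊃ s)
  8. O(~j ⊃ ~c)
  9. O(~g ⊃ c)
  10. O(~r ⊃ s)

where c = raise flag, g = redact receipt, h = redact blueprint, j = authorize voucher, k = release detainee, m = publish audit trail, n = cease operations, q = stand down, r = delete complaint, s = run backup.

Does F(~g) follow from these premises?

Yes

Premises 7 and 10 are O(r ⊃ s) and O(~r ⊃ s); every ideal world satisfies r or ~r, so in either case s holds — hence O(s).
Premise 2 is O(q ⊃ ~s); contrapositively O(s ⊃ ~q). Since O(s) holds, K gives O(~q).
From O(~q) and premise 5, O(~q ⊃ ~h), we obtain O(~h).
Premise 6 is O(j ⊃ h); contrapositively O(~h ⊃ ~j). Since O(~h) holds, K gives O(~j).
With premise 8, O(~j ⊃ ~c), the K-axiom yields O(~c).
The contrapositive of premise 9 (O(~g ⊃ c)) is O(~c ⊃ g), and O(~c) is already established, so O(g).
Premises 1, 3, 4 do not contribute to this derivation.
So O(g) holds, i.e. F(~g). The claim follows.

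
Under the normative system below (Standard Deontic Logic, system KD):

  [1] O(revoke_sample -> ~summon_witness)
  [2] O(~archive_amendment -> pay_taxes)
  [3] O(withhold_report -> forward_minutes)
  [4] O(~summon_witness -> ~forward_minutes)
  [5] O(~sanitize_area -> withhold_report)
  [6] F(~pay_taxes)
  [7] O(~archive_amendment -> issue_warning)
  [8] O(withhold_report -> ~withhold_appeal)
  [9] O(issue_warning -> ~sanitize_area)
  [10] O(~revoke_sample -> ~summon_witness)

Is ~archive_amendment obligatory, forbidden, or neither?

Forbidden

Premises 10 and 1 cover both cases: O(~revoke_sample -> ~summon_witness) and O(revoke_sample -> ~summon_witness). Since ~revoke_sample ∨ revoke_sample is a tautology, O(~summon_witness) follows.
Premise 4 is O(~summon_witness -> ~forward_minutes); since O(~summon_witness), deontic closure gives O(~forward_minutes).
Premise 3, O(withhold_report -> forward_minutes), contraposes to O(~forward_minutes -> ~withhold_report); with O(~forward_minutes) we get O(~withhold_report).
Premise 5 is O(~sanitize_area -> withhold_report); contrapositively O(~withhold_report -> sanitize_area). Since O(~withhold_report) holds, K gives O(sanitize_area).
The contrapositive of premise 9 (O(issue_warning -> ~sanitize_area)) is O(sanitize_area -> ~issue_warning), and O(sanitize_area) is already established, so O(~issue_warning).
The contrapositive of premise 7 (O(~archive_amendment -> issue_warning)) is O(~issue_warning -> archive_amendment), and O(~issue_warning) is already established, so O(archive_amendment).
Premises 2, 6, 8 do not contribute to this derivation.
Thus O(archive_amendment), which is F(~archive_amendment): ~archive_amendment is forbidden.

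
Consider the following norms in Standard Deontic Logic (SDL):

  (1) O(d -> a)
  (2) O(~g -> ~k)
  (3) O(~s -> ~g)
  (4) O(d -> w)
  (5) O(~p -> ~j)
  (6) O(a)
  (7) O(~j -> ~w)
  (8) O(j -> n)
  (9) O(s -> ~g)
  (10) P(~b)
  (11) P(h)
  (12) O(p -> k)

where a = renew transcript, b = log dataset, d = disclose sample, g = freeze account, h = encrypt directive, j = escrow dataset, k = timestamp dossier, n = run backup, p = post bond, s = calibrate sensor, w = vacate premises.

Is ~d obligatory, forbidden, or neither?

Obligatory

Premises 9 and 3 cover both cases: O(s -> ~g) and O(~s -> ~g). Since s ∨ ~s is a tautology, O(~g) follows.
From O(~g) and premise 2, O(~g -> ~k), we obtain O(~k).
Premise 12, O(p -> k), contraposes to O(~k -> ~p); with O(~k) we get O(~p).
With premise 5, O(~p -> ~j), the K-axiom yields O(~j).
With premise 7, O(~j -> ~w), the K-axiom yields O(~w).
The contrapositive of premise 4 (O(d -> w)) is O(~w -> ~d), and O(~w) is already established, so O(~d).
Premises 1, 6, 8, 10, 11 do not contribute to this derivation.
Hence ~d is obligatory.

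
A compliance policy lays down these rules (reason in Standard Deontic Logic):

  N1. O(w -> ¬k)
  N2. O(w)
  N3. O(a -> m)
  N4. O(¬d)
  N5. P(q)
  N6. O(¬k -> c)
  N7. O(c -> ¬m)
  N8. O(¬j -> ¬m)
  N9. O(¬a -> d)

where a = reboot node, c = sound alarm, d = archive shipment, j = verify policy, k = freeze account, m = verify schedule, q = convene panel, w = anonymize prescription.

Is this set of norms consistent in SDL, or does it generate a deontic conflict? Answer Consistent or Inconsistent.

Inconsistent

Premise 2 gives O(w).
From O(w) and premise 1, O(w -> ¬k), we obtain O(¬k).
Premise 6 is O(¬k -> c); since O(¬k), deontic closure gives O(c).
Applying K to premise 7 (O(c -> ¬m)) and O(c) yields O(¬m).
Premise 3 is O(a -> m); contrapositively O(¬m -> ¬a). Since O(¬m) holds, K gives O(¬a).
With premise 9, O(¬a -> d), the K-axiom yields O(d).
Yet premise 4 states O(¬d).
We now have both O(d) and O(¬d) — d is simultaneously obligatory and forbidden, violating the D-axiom.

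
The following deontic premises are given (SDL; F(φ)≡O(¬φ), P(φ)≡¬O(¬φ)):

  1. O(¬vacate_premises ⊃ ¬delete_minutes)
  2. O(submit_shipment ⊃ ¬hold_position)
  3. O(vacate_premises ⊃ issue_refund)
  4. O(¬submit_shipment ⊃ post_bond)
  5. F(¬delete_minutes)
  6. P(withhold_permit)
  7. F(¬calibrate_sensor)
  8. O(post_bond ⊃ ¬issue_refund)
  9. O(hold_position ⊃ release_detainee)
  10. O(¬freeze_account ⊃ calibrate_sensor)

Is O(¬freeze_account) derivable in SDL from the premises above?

Premise 10 is O(¬freeze_account ⊃ calibrate_sensor); even if O(calibrate_sensor) held, inferring O(¬freeze_account) would be affirming the consequent — invalid.
No other premise forces O(¬freeze_account). An ideal world satisfying every premise can still have ¬freeze_account false, so O(¬freeze_account) is not derivable.

No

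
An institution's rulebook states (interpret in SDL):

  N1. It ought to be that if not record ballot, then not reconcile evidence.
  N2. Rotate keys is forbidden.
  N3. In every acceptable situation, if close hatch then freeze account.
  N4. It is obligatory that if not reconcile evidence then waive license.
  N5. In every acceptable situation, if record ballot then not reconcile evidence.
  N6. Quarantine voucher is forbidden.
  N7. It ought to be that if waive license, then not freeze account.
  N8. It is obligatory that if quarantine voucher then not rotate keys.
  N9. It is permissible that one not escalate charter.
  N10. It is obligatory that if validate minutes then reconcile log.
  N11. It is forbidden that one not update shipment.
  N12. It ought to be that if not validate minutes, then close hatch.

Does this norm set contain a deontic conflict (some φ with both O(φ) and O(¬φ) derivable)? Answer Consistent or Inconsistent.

Consistent

Premise 8 is O(quarantine_voucher → ¬rotate_keys); even if O(¬rotate_keys) held, inferring O(quarantine_voucher) would be affirming the consequent — invalid.
So O(quarantine_voucher) is not derivable, and the apparent clash with O(¬quarantine_voucher) does not arise.
A world satisfying every obligation exists (e.g. close_hatch=false, escalate_charter=false, freeze_account=false, quarantine_voucher=false, reconcile_evidence=false, reconcile_log=true, record_ballot=false, rotate_keys=false, update_shipment=true, validate_minutes=true, waive_license=true); no atom is both obligatory and forbidden, so the set is consistent.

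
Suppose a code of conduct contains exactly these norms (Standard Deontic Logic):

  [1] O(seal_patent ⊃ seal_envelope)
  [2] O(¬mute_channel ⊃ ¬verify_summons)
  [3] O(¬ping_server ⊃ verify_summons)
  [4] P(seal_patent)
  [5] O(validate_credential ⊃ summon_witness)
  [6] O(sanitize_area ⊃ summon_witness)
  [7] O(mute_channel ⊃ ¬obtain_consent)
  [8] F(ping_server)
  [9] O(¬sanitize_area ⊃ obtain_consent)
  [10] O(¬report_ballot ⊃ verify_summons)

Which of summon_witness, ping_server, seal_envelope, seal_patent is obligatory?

summon_witness

Premise 8 is F(ping_server), i.e. O(¬ping_server).
Applying K to premise 3 (O(¬ping_server ⊃ verify_summons)) and O(¬ping_server) yields O(verify_summons).
Premise 2 is O(¬mute_channel ⊃ ¬verify_summons); contrapositively O(verify_summons ⊃ mute_channel). Since O(verify_summons) holds, K gives O(mute_channel).
From O(mute_channel) and premise 7, O(mute_channel ⊃ ¬obtain_consent), we obtain O(¬obtain_consent).
Premise 9 is O(¬sanitize_area ⊃ obtain_consent); contrapositively O(¬obtain_consent ⊃ sanitize_area). Since O(¬obtain_consent) holds, K gives O(sanitize_area).
Applying K to premise 6 (O(sanitize_area ⊃ summon_witness)) and O(sanitize_area) yields O(summon_witness).
So O(summon_witness) holds — summon_witness is obligatory. None of the other listed options is made obligatory by any chain of premises.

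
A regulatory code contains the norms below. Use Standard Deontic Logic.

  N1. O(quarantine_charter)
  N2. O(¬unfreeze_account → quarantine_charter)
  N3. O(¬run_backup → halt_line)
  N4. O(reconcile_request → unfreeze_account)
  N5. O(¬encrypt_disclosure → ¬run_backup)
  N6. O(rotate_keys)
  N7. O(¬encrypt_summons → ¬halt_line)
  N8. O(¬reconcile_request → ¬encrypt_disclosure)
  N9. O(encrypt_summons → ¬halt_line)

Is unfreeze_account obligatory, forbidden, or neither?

By case analysis on ¬encrypt_summons: premise 7 gives O(¬encrypt_summons → ¬halt_line) and premise 9 gives O(encrypt_summons → ¬halt_line), so O(¬halt_line) either way.
Premise 3, O(¬run_backup → halt_line), contraposes to O(¬halt_line → run_backup); with O(¬halt_line) we get O(run_backup).
Premise 5, O(¬encrypt_disclosure → ¬run_backup), contraposes to O(run_backup → encrypt_disclosure); with O(run_backup) we get O(encrypt_disclosure).
The contrapositive of premise 8 (O(¬reconcile_request → ¬encrypt_disclosure)) is O(encrypt_disclosure → reconcile_request), and O(encrypt_disclosure) is already established, so O(reconcile_request).
From O(reconcile_request) and premise 4, O(reconcile_request → unfreeze_account), we obtain O(unfreeze_account).
Premises 1, 2, 6 do not contribute to this derivation.
Hence unfreeze_account is obligatory.

Obligatory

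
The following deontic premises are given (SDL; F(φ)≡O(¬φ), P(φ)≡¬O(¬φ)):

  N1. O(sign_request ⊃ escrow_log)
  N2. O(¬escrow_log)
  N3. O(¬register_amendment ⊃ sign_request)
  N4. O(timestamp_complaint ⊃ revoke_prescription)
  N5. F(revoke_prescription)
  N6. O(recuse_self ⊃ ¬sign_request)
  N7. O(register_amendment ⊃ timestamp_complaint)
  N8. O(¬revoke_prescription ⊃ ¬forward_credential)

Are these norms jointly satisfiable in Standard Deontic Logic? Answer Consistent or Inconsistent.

Inconsistent

From premise 2 we have O(¬escrow_log).
The contrapositive of premise 1 (O(sign_request ⊃ escrow_log)) is O(¬escrow_log ⊃ ¬sign_request), and O(¬escrow_log) is already established, so O(¬sign_request).
Premise 3 is O(¬register_amendment ⊃ sign_request); contrapositively O(¬sign_request ⊃ register_amendment). Since O(¬sign_request) holds, K gives O(register_amendment).
Applying K to premise 7 (O(register_amendment ⊃ timestamp_complaint)) and O(register_amendment) yields O(timestamp_complaint).
Applying K to premise 4 (O(timestamp_complaint ⊃ revoke_prescription)) and O(timestamp_complaint) yields O(revoke_prescription).
Yet premise 5 is F(revoke_prescription), i.e. O(¬revoke_prescription).
We now have both O(revoke_prescription) and O(¬revoke_prescription) — revoke_prescription is simultaneously obligatory and forbidden, violating the D-axiom.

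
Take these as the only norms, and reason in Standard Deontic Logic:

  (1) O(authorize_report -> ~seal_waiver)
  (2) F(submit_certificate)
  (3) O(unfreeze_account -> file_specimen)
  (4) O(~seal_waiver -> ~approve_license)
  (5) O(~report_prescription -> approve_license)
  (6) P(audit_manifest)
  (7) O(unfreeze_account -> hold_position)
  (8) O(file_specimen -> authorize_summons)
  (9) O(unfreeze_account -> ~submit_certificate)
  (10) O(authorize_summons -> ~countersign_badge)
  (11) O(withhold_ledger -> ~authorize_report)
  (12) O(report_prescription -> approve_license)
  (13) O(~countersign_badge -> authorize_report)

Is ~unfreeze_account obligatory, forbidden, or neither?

Obligatory

Premises 5 and 12 cover both cases: O(~report_prescription -> approve_license) and O(report_prescription -> approve_license). Since ~report_prescription ∨ report_prescription is a tautology, O(approve_license) follows.
Premise 4 is O(~seal_waiver -> ~approve_license); contrapositively O(approve_license -> seal_waiver). Since O(approve_license) holds, K gives O(seal_waiver).
The contrapositive of premise 1 (O(authorize_report -> ~seal_waiver)) is O(seal_waiver -> ~authorize_report), and O(seal_waiver) is already established, so O(~authorize_report).
Premise 13 is O(~countersign_badge -> authorize_report); contrapositively O(~authorize_report -> countersign_badge). Since O(~authorize_report) holds, K gives O(countersign_badge).
Premise 10 is O(authorize_summons -> ~countersign_badge); contrapositively O(countersign_badge -> ~authorize_summons). Since O(countersign_badge) holds, K gives O(~authorize_summons).
Premise 8 is O(file_specimen -> authorize_summons); contrapositively O(~authorize_summons -> ~file_specimen). Since O(~authorize_summons) holds, K gives O(~file_specimen).
The contrapositive of premise 3 (O(unfreeze_account -> file_specimen)) is O(~file_specimen -> ~unfreeze_account), and O(~file_specimen) is already established, so O(~unfreeze_account).
Premises 2, 6, 7, 9, 11 do not contribute to this derivation.
Hence ~unfreeze_account is obligatory.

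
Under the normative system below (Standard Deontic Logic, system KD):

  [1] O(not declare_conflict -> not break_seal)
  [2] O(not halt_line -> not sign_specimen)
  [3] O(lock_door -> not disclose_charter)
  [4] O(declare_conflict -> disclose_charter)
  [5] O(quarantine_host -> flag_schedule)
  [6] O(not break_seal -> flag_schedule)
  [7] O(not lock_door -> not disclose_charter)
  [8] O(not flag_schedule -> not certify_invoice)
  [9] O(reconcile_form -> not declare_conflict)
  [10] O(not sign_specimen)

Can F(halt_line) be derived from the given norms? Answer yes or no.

Premise 2 is O(not halt_line -> not sign_specimen); even if O(not sign_specimen) held, inferring O(not halt_line) would be affirming the consequent — invalid.
No other premise forces O(not halt_line). An ideal world satisfying every premise can still have halt_line true, so F(halt_line) is not derivable.

No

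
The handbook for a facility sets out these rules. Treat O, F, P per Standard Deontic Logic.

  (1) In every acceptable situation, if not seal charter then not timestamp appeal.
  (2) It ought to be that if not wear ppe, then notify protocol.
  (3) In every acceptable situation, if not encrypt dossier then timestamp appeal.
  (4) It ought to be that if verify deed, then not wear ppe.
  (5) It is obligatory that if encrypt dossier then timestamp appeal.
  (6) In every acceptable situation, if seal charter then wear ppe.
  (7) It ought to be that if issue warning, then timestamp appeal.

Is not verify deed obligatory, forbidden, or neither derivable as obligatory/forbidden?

Obligatory

Premises 3 and 5 are O(¬encrypt_dossier → timestamp_appeal) and O(encrypt_dossier → timestamp_appeal); every ideal world satisfies ¬encrypt_dossier or encrypt_dossier, so in either case timestamp_appeal holds — hence O(timestamp_appeal).
Premise 1, O(¬seal_charter → ¬timestamp_appeal), contraposes to O(timestamp_appeal → seal_charter); with O(timestamp_appeal) we get O(seal_charter).
From O(seal_charter) and premise 6, O(seal_charter → wear_ppe), we obtain O(wear_ppe).
Premise 4 is O(verify_deed → ¬wear_ppe); contrapositively O(wear_ppe → ¬verify_deed). Since O(wear_ppe) holds, K gives O(¬verify_deed).
Premises 2, 7 do not contribute to this derivation.
Hence ¬verify_deed is obligatory.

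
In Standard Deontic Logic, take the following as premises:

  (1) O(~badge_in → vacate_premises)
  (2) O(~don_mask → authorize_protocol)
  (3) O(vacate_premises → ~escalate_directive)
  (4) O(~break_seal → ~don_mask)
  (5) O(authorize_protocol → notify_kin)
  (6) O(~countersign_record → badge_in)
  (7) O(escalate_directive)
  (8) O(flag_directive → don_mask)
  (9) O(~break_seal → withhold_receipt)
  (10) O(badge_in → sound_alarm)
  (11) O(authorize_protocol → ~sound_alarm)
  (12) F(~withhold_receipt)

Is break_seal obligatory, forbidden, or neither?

Obligatory

From premise 7 we have O(escalate_directive).
The contrapositive of premise 3 (O(vacate_premises → ~escalate_directive)) is O(escalate_directive → ~vacate_premises), and O(escalate_directive) is already established, so O(~vacate_premises).
Premise 1, O(~badge_in → vacate_premises), contraposes to O(~vacate_premises → badge_in); with O(~vacate_premises) we get O(badge_in).
Premise 10 is O(badge_in → sound_alarm); since O(badge_in), deontic closure gives O(sound_alarm).
Premise 11 is O(authorize_protocol → ~sound_alarm); contrapositively O(sound_alarm → ~authorize_protocol). Since O(sound_alarm) holds, K gives O(~authorize_protocol).
Premise 2 is O(~don_mask → authorize_protocol); contrapositively O(~authorize_protocol → don_mask). Since O(~authorize_protocol) holds, K gives O(don_mask).
Premise 4 is O(~break_seal → ~don_mask); contrapositively O(don_mask → break_seal). Since O(don_mask) holds, K gives O(break_seal).
Premises 5, 6, 8, 9, 12 do not contribute to this derivation.
Hence break_seal is obligatory.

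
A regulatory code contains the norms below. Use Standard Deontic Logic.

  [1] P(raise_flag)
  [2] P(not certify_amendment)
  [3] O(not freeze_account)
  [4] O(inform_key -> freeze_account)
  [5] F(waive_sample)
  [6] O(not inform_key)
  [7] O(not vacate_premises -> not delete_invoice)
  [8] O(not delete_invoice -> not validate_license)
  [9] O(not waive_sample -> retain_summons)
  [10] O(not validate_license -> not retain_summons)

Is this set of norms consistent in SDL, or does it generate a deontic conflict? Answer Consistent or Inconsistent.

Consistent

Premise 4 is O(inform_key -> freeze_account), but O(inform_key) is not derivable from the premises, so it does not yield O(freeze_account).
So O(freeze_account) is not derivable, and the apparent clash with O(not freeze_account) does not arise.
A world satisfying every obligation exists (e.g. certify_amendment=false, delete_invoice=true, freeze_account=false, inform_key=false, raise_flag=false, retain_summons=true, vacate_premises=true, validate_license=true, waive_sample=false); no atom is both obligatory and forbidden, so the set is consistent.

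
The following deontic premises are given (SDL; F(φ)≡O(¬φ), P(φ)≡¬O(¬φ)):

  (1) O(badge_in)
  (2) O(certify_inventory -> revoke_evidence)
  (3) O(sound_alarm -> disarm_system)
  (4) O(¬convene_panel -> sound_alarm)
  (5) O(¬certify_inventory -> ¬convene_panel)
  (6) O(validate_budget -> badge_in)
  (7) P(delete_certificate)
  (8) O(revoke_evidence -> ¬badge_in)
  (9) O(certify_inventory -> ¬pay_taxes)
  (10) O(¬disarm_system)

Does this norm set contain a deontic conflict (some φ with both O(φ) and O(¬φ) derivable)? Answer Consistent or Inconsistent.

Inconsistent

Premise 1 states O(badge_in) outright.
Premise 8 is O(revoke_evidence -> ¬badge_in); contrapositively O(badge_in -> ¬revoke_evidence). Since O(badge_in) holds, K gives O(¬revoke_evidence).
Premise 2, O(certify_inventory -> revoke_evidence), contraposes to O(¬revoke_evidence -> ¬certify_inventory); with O(¬revoke_evidence) we get O(¬certify_inventory).
From O(¬certify_inventory) and premise 5, O(¬certify_inventory -> ¬convene_panel), we obtain O(¬convene_panel).
With premise 4, O(¬convene_panel -> sound_alarm), the K-axiom yields O(sound_alarm).
With premise 3, O(sound_alarm -> disarm_system), the K-axiom yields O(disarm_system).
Yet premise 10 states O(¬disarm_system).
We now have both O(disarm_system) and O(¬disarm_system) — disarm_system is simultaneously obligatory and forbidden, violating the D-axiom.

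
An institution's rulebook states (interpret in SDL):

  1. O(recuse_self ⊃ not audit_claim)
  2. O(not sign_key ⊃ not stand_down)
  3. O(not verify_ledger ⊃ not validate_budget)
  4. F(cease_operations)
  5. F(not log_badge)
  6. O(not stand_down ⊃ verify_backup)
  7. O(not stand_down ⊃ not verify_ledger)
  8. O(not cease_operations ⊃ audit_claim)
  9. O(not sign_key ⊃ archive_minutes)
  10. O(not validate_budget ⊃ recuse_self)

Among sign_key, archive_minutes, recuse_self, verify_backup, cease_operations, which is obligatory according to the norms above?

sign_key

F(cease_operations) at premise 4 means O(not cease_operations).
From O(not cease_operations) and premise 8, O(not cease_operations ⊃ audit_claim), we obtain O(audit_claim).
The contrapositive of premise 1 (O(recuse_self ⊃ not audit_claim)) is O(audit_claim ⊃ not recuse_self), and O(audit_claim) is already established, so O(not recuse_self).
Premise 10 is O(not validate_budget ⊃ recuse_self); contrapositively O(not recuse_self ⊃ validate_budget). Since O(not recuse_self) holds, K gives O(validate_budget).
Premise 3, O(not verify_ledger ⊃ not validate_budget), contraposes to O(validate_budget ⊃ verify_ledger); with O(validate_budget) we get O(verify_ledger).
The contrapositive of premise 7 (O(not stand_down ⊃ not verify_ledger)) is O(verify_ledger ⊃ stand_down), and O(verify_ledger) is already established, so O(stand_down).
Premise 2 is O(not sign_key ⊃ not stand_down); contrapositively O(stand_down ⊃ sign_key). Since O(stand_down) holds, K gives O(sign_key).
So O(sign_key) holds — sign_key is obligatory. None of the other listed options is made obligatory by any chain of premises.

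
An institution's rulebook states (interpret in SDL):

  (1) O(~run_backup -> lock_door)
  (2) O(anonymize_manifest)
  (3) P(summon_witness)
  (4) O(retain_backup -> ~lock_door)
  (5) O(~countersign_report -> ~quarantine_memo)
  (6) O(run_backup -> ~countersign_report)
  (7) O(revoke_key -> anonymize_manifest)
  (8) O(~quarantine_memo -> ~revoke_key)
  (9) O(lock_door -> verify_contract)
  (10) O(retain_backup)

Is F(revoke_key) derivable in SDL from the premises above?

From premise 10 we have O(retain_backup).
Premise 4 is O(retain_backup -> ~lock_door); since O(retain_backup), deontic closure gives O(~lock_door).
Premise 1 is O(~run_backup -> lock_door); contrapositively O(~lock_door -> run_backup). Since O(~lock_door) holds, K gives O(run_backup).
With premise 6, O(run_backup -> ~countersign_report), the K-axiom yields O(~countersign_report).
From O(~countersign_report) and premise 5, O(~countersign_report -> ~quarantine_memo), we obtain O(~quarantine_memo).
Applying K to premise 8 (O(~quarantine_memo -> ~revoke_key)) and O(~quarantine_memo) yields O(~revoke_key).
Premises 2, 3, 7, 9 do not contribute to this derivation.
So O(~revoke_key) holds, i.e. F(revoke_key). The claim follows.

Yes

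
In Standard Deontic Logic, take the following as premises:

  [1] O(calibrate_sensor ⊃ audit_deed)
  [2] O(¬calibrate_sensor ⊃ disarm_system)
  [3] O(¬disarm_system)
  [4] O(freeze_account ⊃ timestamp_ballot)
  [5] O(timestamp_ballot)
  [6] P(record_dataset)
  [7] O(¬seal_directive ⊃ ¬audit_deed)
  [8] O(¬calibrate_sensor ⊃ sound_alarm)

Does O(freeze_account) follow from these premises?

No

Premise 4 is O(freeze_account ⊃ timestamp_ballot); even if O(timestamp_ballot) held, inferring O(freeze_account) would be affirming the consequent — invalid.
No other premise forces O(freeze_account). An ideal world satisfying every premise can still have freeze_account false, so O(freeze_account) is not derivable.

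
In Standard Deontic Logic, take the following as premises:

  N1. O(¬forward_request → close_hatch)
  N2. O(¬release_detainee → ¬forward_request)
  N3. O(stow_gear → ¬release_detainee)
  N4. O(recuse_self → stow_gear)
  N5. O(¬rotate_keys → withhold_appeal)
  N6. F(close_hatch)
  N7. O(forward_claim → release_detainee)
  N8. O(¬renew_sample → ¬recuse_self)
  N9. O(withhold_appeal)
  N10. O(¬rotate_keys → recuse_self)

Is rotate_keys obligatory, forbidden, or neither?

Premise 6 is F(close_hatch), i.e. O(¬close_hatch).
The contrapositive of premise 1 (O(¬forward_request → close_hatch)) is O(¬close_hatch → forward_request), and O(¬close_hatch) is already established, so O(forward_request).
The contrapositive of premise 2 (O(¬release_detainee → ¬forward_request)) is O(forward_request → release_detainee), and O(forward_request) is already established, so O(release_detainee).
The contrapositive of premise 3 (O(stow_gear → ¬release_detainee)) is O(release_detainee → ¬stow_gear), and O(release_detainee) is already established, so O(¬stow_gear).
Premise 4, O(recuse_self → stow_gear), contraposes to O(¬stow_gear → ¬recuse_self); with O(¬stow_gear) we get O(¬recuse_self).
The contrapositive of premise 10 (O(¬rotate_keys → recuse_self)) is O(¬recuse_self → rotate_keys), and O(¬recuse_self) is already established, so O(rotate_keys).
Premises 5, 7, 8, 9 do not contribute to this derivation.
Hence rotate_keys is obligatory.

Obligatory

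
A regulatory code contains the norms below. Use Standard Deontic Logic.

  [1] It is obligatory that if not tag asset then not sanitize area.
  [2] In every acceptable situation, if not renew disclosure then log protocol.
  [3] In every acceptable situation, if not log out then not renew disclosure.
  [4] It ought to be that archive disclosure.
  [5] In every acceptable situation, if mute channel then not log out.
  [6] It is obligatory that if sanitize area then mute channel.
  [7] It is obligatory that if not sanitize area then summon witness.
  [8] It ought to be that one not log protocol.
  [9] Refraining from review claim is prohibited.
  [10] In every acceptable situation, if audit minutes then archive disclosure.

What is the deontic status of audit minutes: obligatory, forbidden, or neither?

Neither

Premise 10 is O(audit_minutes → archive_disclosure); even if O(archive_disclosure) held, inferring O(audit_minutes) would be affirming the consequent — invalid.
No premise or chain of K-axiom applications forces O(audit_minutes), and none forces O(¬audit_minutes). So audit_minutes is neither obligatory nor forbidden under these norms.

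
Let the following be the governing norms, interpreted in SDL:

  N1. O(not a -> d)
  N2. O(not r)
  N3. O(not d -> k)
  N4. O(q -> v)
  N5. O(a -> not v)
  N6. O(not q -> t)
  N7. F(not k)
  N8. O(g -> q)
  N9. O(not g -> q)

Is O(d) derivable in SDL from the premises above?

Yes

By case analysis on g: premise 8 gives O(g -> q) and premise 9 gives O(not g -> q), so O(q) either way.
Premise 4 is O(q -> v); since O(q), deontic closure gives O(v).
The contrapositive of premise 5 (O(a -> not v)) is O(v -> not a), and O(v) is already established, so O(not a).
Applying K to premise 1 (O(not a -> d)) and O(not a) yields O(d).
Premises 2, 3, 6, 7 do not contribute to this derivation.
So O(d) follows.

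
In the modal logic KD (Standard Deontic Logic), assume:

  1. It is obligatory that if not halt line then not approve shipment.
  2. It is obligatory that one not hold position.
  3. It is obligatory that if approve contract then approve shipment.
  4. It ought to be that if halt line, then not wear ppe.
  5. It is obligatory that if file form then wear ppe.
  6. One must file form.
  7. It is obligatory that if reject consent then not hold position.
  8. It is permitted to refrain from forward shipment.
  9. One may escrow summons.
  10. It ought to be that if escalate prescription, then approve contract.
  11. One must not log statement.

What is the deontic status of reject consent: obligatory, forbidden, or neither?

Neither

Premise 7 is O(reject_consent → ¬hold_position); even if O(¬hold_position) held, inferring O(reject_consent) would be affirming the consequent — invalid.
No premise or chain of K-axiom applications forces O(reject_consent), and none forces O(¬reject_consent). So reject_consent is neither obligatory nor forbidden under these norms.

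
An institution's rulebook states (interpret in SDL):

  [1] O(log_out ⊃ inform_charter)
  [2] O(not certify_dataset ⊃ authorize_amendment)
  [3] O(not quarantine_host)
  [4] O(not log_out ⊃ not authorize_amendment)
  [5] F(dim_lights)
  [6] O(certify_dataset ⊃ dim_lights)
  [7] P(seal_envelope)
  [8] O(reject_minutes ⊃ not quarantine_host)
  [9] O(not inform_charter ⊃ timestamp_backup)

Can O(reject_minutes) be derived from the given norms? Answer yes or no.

No

Premise 8 is O(reject_minutes ⊃ not quarantine_host); even if O(not quarantine_host) held, inferring O(reject_minutes) would be affirming the consequent — invalid.
No other premise forces O(reject_minutes). An ideal world satisfying every premise can still have reject_minutes false, so O(reject_minutes) is not derivable.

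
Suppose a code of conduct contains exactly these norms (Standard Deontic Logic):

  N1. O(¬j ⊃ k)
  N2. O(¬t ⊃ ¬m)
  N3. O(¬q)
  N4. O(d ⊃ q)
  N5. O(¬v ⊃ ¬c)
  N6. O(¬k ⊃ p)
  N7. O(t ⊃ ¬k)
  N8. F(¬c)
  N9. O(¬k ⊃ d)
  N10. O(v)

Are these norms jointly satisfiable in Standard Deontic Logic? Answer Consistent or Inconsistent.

Consistent

Premise 5 is O(¬v ⊃ ¬c), but O(¬v) is not derivable from the premises, so it does not yield O(¬c).
So O(¬c) is not derivable, and the apparent clash with O(c) does not arise.
A world satisfying every obligation exists (e.g. c=true, d=false, j=false, k=true, m=false, p=false, q=false, t=false, v=true); no atom is both obligatory and forbidden, so the set is consistent.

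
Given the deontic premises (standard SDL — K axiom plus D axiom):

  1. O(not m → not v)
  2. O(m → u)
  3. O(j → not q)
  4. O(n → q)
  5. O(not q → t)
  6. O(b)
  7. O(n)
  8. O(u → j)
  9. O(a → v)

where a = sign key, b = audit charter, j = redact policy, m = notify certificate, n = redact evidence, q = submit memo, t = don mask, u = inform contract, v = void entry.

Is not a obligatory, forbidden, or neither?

Obligatory

From premise 7 we have O(n).
With premise 4, O(n → q), the K-axiom yields O(q).
Premise 3, O(j → not q), contraposes to O(q → not j); with O(q) we get O(not j).
The contrapositive of premise 8 (O(u → j)) is O(not j → not u), and O(not j) is already established, so O(not u).
The contrapositive of premise 2 (O(m → u)) is O(not u → not m), and O(not u) is already established, so O(not m).
From O(not m) and premise 1, O(not m → not v), we obtain O(not v).
The contrapositive of premise 9 (O(a → v)) is O(not v → not a), and O(not v) is already established, so O(not a).
Premises 5, 6 do not contribute to this derivation.
Hence not a is obligatory.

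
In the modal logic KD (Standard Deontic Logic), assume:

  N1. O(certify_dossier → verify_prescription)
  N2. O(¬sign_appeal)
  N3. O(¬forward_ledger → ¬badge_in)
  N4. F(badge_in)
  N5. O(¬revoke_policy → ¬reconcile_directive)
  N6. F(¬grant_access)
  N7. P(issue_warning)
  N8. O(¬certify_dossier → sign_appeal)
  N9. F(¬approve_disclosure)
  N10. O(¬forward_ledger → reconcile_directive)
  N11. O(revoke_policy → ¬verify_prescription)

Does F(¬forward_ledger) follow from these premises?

Yes

From premise 2 we have O(¬sign_appeal).
Premise 8 is O(¬certify_dossier → sign_appeal); contrapositively O(¬sign_appeal → certify_dossier). Since O(¬sign_appeal) holds, K gives O(certify_dossier).
With premise 1, O(certify_dossier → verify_prescription), the K-axiom yields O(verify_prescription).
Premise 11 is O(revoke_policy → ¬verify_prescription); contrapositively O(verify_prescription → ¬revoke_policy). Since O(verify_prescription) holds, K gives O(¬revoke_policy).
Premise 5 is O(¬revoke_policy → ¬reconcile_directive); since O(¬revoke_policy), deontic closure gives O(¬reconcile_directive).
Premise 10, O(¬forward_ledger → reconcile_directive), contraposes to O(¬reconcile_directive → forward_ledger); with O(¬reconcile_directive) we get O(forward_ledger).
Premises 3, 4, 6, 7, 9 do not contribute to this derivation.
So O(forward_ledger) holds, i.e. F(¬forward_ledger). The claim follows.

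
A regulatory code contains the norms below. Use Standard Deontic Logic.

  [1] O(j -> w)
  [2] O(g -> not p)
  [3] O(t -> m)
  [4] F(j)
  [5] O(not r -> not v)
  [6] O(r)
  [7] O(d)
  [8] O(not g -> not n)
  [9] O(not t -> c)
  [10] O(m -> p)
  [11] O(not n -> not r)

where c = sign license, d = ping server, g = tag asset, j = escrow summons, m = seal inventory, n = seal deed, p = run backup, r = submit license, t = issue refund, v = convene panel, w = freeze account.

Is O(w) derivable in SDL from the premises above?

No

Premise 1 is O(j -> w), but O(j) is not derivable from the premises, so it does not yield O(w).
No other premise forces O(w). An ideal world satisfying every premise can still have w false, so O(w) is not derivable.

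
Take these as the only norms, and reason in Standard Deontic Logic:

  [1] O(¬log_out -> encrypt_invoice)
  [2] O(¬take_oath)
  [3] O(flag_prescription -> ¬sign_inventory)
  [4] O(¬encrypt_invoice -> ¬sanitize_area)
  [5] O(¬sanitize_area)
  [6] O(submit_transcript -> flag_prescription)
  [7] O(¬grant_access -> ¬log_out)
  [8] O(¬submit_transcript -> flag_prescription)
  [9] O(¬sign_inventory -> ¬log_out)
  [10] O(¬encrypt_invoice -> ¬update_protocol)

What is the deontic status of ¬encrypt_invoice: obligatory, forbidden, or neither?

By case analysis on ¬submit_transcript: premise 8 gives O(¬submit_transcript -> flag_prescription) and premise 6 gives O(submit_transcript -> flag_prescription), so O(flag_prescription) either way.
Applying K to premise 3 (O(flag_prescription -> ¬sign_inventory)) and O(flag_prescription) yields O(¬sign_inventory).
Premise 9 is O(¬sign_inventory -> ¬log_out); since O(¬sign_inventory), deontic closure gives O(¬log_out).
From O(¬log_out) and premise 1, O(¬log_out -> encrypt_invoice), we obtain O(encrypt_invoice).
Premises 2, 4, 5, 7, 10 do not contribute to this derivation.
Thus O(encrypt_invoice), which is F(¬encrypt_invoice): ¬encrypt_invoice is forbidden.

Forbidden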